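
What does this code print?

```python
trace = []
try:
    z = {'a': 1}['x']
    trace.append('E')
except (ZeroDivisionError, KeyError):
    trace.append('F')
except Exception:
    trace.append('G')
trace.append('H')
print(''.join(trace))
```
FH

KeyError matches tuple containing it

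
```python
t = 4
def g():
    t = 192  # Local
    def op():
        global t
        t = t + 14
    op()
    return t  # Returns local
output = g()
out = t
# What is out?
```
18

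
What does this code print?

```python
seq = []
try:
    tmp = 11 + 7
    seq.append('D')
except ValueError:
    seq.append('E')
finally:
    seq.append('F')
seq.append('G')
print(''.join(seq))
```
DFG

finally runs after normal execution too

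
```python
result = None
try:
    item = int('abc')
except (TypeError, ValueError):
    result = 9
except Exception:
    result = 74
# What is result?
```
9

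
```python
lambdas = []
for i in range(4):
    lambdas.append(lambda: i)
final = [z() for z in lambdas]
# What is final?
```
[3, 3, 3, 3]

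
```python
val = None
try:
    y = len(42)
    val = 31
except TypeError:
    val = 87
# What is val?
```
87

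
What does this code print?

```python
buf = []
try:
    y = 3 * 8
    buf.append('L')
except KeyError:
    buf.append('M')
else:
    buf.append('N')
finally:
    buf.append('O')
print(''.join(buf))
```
LNO

else runs before finally when no exception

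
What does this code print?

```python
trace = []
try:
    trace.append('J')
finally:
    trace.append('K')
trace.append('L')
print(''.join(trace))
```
JKL

try/finally without except, no exception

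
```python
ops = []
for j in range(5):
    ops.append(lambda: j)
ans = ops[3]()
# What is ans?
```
4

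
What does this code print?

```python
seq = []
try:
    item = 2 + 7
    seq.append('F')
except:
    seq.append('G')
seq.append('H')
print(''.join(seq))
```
FH

No exception, try block completes normally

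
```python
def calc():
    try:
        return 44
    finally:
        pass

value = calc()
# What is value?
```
44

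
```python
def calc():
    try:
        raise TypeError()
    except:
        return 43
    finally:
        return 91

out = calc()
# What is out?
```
91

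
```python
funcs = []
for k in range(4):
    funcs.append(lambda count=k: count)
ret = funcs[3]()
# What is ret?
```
3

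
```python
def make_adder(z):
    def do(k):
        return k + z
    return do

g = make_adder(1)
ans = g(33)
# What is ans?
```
34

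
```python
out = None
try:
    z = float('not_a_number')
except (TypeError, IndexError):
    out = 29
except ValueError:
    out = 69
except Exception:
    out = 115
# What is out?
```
69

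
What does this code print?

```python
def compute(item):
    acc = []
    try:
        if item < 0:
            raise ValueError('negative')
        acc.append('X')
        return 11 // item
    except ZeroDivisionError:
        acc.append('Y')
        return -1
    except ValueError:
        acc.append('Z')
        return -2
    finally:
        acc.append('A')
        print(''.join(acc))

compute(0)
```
XYA

item=0 causes ZeroDivisionError, caught, finally prints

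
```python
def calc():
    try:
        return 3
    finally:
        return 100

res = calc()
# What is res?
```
100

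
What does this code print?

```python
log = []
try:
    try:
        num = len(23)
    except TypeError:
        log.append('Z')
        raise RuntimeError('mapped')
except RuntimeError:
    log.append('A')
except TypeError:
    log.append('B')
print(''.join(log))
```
ZA

New RuntimeError raised, caught by outer RuntimeError handler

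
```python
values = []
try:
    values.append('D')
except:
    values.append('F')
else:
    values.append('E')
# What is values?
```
['D', 'E']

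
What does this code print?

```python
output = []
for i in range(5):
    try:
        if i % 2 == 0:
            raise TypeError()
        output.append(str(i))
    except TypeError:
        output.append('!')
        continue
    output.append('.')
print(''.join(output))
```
!1.!3.!

continue in except skips rest of loop body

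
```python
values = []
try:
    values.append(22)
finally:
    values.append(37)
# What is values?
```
[22, 37]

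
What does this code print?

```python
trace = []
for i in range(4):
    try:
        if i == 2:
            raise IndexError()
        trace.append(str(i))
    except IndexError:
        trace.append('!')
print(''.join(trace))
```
01!3

Exception on i=2 caught, loop continues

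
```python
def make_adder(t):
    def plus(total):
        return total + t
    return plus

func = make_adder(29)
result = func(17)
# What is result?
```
46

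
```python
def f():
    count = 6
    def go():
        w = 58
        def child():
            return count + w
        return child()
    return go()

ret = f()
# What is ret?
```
64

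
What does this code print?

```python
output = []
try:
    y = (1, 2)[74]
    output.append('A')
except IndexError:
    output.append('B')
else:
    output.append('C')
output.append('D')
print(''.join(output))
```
BD

else block skipped when exception is caught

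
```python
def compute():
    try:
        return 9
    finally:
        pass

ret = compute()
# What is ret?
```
9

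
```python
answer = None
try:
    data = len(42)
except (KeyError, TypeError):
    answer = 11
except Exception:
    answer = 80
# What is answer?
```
11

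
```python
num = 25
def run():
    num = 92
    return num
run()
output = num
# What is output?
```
25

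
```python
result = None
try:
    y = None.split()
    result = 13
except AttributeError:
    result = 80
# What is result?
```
80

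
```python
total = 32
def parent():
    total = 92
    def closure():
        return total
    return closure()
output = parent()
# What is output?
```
92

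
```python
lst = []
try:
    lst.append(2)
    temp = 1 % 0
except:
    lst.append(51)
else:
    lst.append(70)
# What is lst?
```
[2, 51]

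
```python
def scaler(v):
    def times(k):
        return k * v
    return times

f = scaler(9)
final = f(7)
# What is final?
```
63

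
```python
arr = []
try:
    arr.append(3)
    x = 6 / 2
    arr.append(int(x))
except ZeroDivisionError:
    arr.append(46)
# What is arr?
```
[3, 3]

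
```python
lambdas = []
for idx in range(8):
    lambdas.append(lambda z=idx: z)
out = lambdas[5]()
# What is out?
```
5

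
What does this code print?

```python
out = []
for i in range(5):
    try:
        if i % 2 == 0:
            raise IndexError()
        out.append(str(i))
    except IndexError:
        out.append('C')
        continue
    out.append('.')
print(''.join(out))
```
C1.C3.C

continue in except skips rest of loop body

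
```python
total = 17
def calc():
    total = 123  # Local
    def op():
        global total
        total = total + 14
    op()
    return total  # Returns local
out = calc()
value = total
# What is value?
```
31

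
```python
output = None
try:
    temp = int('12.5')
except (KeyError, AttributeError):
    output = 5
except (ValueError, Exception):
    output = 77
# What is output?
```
77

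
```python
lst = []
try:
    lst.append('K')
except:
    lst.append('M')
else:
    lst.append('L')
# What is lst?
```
['K', 'L']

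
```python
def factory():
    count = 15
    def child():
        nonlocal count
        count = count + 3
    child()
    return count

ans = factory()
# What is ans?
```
18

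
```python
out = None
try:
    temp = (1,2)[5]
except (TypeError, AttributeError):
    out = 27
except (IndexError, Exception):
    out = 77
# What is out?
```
77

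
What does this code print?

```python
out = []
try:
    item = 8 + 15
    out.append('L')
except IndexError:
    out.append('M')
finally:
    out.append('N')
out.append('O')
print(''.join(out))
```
LNO

finally runs after normal execution too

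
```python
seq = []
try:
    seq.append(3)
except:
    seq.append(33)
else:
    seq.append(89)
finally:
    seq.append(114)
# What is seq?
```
[3, 89, 114]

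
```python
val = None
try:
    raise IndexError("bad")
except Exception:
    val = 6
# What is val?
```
6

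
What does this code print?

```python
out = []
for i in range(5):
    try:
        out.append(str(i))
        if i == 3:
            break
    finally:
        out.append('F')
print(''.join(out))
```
0F1F2F3F

finally runs even when breaking out of loop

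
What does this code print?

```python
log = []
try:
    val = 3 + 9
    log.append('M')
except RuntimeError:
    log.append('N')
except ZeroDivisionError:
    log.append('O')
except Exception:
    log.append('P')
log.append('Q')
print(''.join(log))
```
MQ

No exception, try block completes normally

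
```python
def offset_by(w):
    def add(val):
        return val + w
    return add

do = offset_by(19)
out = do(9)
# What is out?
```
28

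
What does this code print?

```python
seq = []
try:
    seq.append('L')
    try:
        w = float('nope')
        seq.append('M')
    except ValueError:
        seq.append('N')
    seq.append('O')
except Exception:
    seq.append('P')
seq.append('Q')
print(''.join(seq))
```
LNOQ

Inner exception caught by inner handler, outer continues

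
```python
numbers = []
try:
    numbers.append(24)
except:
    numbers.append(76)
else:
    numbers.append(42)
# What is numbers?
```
[24, 42]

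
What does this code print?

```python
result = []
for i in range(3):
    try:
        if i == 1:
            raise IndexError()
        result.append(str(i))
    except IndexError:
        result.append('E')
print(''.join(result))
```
0E2

Exception on i=1 caught, loop continues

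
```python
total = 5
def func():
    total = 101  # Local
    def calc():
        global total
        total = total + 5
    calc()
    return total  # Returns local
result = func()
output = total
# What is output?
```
10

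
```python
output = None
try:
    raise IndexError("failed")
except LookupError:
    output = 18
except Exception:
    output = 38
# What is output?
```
18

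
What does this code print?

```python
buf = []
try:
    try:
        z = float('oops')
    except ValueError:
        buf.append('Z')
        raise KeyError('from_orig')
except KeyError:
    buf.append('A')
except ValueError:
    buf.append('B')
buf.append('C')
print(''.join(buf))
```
ZAC

KeyError raised and caught, original ValueError not re-raised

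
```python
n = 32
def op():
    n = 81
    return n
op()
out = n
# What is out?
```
32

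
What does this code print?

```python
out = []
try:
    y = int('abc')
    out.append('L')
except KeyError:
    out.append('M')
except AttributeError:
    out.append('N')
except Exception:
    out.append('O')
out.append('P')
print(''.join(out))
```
OP

ValueError not specifically caught, falls to Exception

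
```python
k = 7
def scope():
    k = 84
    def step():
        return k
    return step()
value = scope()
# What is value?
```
84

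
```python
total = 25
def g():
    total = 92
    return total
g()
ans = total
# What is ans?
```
25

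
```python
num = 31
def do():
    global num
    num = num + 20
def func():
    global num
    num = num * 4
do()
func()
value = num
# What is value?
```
204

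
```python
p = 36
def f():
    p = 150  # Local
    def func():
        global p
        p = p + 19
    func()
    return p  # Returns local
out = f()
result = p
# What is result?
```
55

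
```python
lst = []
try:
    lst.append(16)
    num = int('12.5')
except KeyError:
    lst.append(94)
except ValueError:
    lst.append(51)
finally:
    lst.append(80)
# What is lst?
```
[16, 51, 80]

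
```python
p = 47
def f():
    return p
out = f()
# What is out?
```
47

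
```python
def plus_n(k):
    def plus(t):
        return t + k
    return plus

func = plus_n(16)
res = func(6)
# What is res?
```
22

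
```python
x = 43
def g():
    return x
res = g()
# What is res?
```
43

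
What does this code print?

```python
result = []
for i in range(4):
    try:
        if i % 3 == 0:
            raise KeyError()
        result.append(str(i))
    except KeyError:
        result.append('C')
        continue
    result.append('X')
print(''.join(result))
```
C1X2XC

continue in except skips rest of loop body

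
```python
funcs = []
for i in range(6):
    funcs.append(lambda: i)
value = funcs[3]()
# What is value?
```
5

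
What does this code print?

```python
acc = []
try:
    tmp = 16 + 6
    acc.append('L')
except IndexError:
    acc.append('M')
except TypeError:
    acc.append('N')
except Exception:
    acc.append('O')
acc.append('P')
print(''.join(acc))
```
LP

No exception, try block completes normally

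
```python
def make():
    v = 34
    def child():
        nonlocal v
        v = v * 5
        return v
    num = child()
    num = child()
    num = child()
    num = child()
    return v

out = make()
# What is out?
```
21250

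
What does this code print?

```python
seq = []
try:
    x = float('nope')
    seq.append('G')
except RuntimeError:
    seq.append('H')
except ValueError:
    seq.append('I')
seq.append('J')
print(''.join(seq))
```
IJ

ValueError is caught by its specific handler, not RuntimeError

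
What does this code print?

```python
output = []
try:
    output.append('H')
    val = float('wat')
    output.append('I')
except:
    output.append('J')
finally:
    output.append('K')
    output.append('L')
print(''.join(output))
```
HJKL

Code before exception runs, then except, then all of finally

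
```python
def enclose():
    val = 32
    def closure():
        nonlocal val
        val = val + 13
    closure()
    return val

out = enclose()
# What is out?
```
45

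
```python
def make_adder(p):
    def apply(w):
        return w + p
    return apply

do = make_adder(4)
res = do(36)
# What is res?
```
40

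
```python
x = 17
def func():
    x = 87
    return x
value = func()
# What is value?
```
87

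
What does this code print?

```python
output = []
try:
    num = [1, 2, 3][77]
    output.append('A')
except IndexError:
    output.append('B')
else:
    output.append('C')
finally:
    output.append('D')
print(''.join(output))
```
BD

Exception: except runs, else skipped, finally runs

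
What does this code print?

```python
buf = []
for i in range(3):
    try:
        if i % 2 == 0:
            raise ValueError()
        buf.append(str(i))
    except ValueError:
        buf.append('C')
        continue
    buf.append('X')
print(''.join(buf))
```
C1XC

continue in except skips rest of loop body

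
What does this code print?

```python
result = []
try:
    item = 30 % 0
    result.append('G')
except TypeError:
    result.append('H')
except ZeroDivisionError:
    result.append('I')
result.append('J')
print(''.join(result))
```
IJ

ZeroDivisionError is caught by its specific handler, not TypeError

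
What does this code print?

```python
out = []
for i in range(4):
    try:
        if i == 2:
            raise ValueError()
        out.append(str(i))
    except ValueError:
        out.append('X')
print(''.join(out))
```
01X3

Exception on i=2 caught, loop continues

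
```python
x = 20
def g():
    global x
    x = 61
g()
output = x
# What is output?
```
61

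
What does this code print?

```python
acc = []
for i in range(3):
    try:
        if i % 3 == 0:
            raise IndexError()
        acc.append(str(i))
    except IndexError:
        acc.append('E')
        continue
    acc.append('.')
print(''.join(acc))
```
E1.2.

continue in except skips rest of loop body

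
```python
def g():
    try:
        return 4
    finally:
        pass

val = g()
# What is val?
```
4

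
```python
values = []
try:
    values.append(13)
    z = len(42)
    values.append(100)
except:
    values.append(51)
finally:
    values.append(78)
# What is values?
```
[13, 51, 78]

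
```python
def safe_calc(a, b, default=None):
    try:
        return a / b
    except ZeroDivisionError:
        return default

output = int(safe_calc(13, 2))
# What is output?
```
6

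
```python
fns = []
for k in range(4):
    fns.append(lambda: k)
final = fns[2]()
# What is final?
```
3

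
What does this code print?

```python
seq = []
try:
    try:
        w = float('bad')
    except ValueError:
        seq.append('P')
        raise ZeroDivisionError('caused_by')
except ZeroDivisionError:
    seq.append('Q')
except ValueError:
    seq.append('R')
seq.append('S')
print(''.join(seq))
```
PQS

ZeroDivisionError raised and caught, original ValueError not re-raised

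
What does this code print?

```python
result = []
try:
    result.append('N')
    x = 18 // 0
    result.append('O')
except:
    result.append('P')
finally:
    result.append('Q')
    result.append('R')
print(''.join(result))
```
NPQR

Code before exception runs, then except, then all of finally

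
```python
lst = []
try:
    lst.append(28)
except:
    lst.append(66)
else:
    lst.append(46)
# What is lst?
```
[28, 46]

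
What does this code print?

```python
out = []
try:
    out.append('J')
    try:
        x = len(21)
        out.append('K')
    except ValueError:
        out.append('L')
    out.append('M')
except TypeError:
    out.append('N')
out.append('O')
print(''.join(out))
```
JNO

Inner handler doesn't match, propagates to outer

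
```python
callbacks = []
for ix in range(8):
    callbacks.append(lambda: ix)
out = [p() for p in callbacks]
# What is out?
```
[7, 7, 7, 7, 7, 7, 7, 7]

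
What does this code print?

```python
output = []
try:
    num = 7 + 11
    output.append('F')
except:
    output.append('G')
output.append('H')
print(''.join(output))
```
FH

No exception, try block completes normally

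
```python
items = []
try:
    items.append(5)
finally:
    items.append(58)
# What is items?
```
[5, 58]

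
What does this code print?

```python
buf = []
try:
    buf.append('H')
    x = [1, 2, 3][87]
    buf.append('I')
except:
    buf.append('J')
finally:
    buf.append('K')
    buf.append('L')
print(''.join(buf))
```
HJKL

Code before exception runs, then except, then all of finally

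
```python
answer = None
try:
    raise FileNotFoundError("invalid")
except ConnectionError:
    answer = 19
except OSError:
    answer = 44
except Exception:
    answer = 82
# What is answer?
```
44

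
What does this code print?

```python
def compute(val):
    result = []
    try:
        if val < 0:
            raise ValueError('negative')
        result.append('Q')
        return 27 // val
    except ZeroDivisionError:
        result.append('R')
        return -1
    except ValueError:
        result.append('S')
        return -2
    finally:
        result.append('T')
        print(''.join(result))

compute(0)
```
QRT

val=0 causes ZeroDivisionError, caught, finally prints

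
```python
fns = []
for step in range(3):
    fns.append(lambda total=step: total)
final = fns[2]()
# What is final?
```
2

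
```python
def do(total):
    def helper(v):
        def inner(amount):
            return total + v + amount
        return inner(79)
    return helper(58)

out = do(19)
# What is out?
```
156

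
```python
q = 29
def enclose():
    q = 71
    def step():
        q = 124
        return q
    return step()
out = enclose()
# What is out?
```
124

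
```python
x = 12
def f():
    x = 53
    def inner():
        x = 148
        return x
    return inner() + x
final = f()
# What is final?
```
201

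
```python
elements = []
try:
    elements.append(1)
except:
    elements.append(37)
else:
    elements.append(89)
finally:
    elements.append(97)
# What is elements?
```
[1, 89, 97]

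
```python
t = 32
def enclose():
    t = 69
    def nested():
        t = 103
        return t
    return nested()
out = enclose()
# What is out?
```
103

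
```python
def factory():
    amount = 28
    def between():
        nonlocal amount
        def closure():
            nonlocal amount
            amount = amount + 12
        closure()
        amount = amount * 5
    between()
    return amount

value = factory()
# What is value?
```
200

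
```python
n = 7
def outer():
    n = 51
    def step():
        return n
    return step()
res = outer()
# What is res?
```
51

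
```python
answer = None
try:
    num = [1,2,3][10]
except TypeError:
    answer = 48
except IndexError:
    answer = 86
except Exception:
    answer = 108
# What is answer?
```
86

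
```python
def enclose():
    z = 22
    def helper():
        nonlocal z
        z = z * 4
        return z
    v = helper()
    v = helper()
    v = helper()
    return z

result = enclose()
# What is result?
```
1408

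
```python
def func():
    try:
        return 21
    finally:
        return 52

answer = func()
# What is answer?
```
52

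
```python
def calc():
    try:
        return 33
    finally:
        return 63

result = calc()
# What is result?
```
63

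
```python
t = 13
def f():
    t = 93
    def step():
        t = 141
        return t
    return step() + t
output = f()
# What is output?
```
234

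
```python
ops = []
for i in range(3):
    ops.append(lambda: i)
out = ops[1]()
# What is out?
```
2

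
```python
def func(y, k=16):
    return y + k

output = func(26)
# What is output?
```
42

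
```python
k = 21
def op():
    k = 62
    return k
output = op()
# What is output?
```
62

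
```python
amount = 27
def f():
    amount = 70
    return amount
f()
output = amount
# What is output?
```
27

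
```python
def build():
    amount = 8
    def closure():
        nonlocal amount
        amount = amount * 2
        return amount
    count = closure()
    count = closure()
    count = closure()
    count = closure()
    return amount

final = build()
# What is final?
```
128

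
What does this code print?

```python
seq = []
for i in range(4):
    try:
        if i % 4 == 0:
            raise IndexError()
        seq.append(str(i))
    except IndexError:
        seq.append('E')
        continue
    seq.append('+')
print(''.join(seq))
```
E1+2+3+

continue in except skips rest of loop body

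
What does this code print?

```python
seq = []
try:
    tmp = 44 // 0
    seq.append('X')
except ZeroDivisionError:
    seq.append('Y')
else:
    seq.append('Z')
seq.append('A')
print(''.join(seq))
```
YA

else block skipped when exception is caught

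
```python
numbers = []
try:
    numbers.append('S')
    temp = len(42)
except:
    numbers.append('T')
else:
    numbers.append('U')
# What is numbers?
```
['S', 'T']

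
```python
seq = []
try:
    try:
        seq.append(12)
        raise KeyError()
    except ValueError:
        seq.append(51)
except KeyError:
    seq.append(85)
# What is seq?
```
[12, 85]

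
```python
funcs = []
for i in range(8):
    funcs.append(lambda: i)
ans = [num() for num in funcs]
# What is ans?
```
[7, 7, 7, 7, 7, 7, 7, 7]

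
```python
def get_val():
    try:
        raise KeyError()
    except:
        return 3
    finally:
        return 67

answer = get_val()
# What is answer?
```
67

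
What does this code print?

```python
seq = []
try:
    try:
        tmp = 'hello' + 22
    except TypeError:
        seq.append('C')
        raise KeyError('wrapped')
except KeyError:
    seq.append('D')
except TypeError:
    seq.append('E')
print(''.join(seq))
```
CD

New KeyError raised, caught by outer KeyError handler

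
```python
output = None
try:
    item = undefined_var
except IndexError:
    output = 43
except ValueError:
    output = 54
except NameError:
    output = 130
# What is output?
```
130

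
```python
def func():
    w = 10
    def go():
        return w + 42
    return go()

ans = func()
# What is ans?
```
52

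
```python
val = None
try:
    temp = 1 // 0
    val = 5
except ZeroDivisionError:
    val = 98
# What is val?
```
98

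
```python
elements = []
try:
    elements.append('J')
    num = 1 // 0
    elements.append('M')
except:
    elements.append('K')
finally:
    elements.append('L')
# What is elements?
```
['J', 'K', 'L']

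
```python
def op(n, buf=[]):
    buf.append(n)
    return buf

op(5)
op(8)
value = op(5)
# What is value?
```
[5, 8, 5]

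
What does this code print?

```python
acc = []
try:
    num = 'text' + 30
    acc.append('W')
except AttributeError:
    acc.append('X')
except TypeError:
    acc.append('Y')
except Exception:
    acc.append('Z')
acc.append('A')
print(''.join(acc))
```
YA

TypeError matches before generic Exception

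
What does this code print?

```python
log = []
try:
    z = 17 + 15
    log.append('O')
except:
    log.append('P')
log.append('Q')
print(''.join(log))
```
OQ

No exception, try block completes normally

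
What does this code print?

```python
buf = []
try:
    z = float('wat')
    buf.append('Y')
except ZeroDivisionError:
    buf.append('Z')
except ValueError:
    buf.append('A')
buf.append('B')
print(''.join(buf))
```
AB

ValueError is caught by its specific handler, not ZeroDivisionError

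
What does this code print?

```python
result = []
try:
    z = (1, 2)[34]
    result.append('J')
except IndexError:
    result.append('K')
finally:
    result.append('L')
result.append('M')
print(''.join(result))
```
KLM

finally always runs, even after exception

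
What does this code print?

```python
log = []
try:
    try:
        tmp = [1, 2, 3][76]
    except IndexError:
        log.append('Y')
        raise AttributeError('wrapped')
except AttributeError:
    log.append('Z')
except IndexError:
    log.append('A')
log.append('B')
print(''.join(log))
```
YZB

AttributeError raised and caught, original IndexError not re-raised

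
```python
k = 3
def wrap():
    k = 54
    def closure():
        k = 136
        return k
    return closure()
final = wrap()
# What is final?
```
136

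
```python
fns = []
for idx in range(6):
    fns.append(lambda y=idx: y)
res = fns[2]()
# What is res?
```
2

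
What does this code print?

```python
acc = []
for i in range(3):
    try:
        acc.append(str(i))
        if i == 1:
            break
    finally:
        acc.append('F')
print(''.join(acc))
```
0F1F

finally runs even when breaking out of loop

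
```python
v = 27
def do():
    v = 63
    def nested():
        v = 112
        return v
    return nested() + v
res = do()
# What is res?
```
175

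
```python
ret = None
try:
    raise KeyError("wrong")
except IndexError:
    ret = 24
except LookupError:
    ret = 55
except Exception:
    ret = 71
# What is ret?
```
55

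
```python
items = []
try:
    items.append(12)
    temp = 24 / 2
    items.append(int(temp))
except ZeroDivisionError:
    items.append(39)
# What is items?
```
[12, 12]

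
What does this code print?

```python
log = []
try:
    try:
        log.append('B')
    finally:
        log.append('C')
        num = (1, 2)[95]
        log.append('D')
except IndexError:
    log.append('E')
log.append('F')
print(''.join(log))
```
BCEF

Exception in inner finally caught by outer except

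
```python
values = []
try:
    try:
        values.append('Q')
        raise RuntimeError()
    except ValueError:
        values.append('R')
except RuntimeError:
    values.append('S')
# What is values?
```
['Q', 'S']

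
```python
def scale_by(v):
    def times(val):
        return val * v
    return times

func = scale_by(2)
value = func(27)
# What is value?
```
54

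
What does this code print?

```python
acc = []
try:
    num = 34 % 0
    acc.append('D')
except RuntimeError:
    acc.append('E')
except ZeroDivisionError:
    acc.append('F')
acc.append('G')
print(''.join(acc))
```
FG

ZeroDivisionError is caught by its specific handler, not RuntimeError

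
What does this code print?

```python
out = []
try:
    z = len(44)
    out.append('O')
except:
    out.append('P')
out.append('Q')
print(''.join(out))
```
PQ

Exception raised in try, caught by bare except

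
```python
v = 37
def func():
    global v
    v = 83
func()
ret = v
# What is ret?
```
83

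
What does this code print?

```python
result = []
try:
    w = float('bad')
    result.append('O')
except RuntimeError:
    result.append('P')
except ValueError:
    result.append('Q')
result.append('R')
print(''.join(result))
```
QR

ValueError is caught by its specific handler, not RuntimeError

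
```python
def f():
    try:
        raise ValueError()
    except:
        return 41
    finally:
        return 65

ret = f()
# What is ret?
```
65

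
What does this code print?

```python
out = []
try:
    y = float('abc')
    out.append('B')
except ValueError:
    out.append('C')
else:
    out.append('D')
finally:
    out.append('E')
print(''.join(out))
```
CE

Exception: except runs, else skipped, finally runs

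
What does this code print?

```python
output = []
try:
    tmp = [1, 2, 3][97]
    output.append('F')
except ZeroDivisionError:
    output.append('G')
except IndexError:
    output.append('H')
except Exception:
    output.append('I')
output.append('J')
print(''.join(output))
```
HJ

IndexError matches before generic Exception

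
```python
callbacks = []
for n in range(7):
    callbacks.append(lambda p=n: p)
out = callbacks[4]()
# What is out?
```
4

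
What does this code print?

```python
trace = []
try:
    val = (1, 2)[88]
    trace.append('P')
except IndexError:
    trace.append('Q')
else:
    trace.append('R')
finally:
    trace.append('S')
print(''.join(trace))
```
QS

Exception: except runs, else skipped, finally runs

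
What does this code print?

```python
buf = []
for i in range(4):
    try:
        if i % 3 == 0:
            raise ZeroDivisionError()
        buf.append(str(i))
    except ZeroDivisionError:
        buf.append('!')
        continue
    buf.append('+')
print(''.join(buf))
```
!1+2+!

continue in except skips rest of loop body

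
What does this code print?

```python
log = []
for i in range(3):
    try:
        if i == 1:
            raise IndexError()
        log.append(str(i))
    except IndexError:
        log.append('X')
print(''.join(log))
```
0X2

Exception on i=1 caught, loop continues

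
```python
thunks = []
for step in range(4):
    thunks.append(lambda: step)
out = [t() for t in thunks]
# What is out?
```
[3, 3, 3, 3]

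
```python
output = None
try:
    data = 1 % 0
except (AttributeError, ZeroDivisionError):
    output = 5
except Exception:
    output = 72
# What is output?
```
5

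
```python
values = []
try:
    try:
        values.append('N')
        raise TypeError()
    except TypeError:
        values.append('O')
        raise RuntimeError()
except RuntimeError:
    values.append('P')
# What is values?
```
['N', 'O', 'P']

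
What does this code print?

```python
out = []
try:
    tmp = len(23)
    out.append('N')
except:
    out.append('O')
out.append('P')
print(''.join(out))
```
OP

Exception raised in try, caught by bare except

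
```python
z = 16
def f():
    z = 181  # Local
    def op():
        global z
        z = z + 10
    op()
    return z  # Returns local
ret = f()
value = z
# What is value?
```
26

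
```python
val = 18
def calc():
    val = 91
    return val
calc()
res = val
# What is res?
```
18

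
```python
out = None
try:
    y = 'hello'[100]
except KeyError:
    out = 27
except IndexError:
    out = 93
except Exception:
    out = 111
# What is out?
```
93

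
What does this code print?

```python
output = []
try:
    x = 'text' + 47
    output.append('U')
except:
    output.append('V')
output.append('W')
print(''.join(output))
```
VW

Exception raised in try, caught by bare except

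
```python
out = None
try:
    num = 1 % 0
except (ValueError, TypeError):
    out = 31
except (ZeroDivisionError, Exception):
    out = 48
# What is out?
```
48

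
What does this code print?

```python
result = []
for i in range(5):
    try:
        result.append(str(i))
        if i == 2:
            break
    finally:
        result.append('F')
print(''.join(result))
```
0F1F2F

finally runs even when breaking out of loop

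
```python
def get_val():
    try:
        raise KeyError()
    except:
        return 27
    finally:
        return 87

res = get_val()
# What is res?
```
87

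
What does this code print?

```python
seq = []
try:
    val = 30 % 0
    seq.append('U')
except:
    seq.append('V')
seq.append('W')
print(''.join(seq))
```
VW

Exception raised in try, caught by bare except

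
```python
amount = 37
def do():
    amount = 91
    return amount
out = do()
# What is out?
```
91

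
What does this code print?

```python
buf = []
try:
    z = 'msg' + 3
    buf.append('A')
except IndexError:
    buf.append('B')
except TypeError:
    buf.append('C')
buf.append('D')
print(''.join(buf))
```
CD

TypeError is caught by its specific handler, not IndexError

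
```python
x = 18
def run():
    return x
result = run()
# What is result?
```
18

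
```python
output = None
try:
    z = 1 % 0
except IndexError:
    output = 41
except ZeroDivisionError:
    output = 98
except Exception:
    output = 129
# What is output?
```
98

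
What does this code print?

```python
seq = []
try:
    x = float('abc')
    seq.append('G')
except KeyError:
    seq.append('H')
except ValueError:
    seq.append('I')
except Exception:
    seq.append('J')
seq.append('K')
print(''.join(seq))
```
IK

ValueError matches before generic Exception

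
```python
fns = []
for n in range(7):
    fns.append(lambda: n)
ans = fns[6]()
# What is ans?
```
6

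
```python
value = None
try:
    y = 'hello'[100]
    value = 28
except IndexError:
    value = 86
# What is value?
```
86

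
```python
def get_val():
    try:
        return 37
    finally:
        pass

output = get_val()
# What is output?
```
37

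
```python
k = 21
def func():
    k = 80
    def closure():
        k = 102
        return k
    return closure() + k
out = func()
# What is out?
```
182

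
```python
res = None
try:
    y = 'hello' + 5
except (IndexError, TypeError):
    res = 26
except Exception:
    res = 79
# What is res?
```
26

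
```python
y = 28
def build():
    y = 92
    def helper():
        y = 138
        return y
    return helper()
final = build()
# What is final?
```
138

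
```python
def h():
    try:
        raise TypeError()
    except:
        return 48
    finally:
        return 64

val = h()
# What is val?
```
64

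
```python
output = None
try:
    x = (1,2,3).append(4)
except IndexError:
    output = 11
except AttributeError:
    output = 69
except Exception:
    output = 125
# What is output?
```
69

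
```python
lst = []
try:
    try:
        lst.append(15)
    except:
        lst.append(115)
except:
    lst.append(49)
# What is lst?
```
[15]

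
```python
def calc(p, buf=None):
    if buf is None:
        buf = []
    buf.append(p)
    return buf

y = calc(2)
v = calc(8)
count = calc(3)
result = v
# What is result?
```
[8]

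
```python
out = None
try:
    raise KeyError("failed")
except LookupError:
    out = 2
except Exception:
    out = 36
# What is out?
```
2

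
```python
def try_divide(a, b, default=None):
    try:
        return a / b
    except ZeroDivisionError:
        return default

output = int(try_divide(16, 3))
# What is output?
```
5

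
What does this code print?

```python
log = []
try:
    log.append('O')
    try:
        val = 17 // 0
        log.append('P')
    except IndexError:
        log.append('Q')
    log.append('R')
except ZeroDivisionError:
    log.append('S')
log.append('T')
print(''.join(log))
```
OST

Inner handler doesn't match, propagates to outer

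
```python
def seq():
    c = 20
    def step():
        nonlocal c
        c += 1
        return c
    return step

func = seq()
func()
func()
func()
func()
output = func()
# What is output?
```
25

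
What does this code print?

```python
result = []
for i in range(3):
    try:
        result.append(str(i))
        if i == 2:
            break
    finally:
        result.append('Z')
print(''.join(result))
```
0Z1Z2Z

finally runs even when breaking out of loop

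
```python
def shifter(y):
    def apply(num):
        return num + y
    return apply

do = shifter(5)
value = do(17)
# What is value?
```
22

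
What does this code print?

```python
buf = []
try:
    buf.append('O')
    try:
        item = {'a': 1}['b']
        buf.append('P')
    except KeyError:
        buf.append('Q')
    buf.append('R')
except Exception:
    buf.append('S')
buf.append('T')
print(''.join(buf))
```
OQRT

Inner exception caught by inner handler, outer continues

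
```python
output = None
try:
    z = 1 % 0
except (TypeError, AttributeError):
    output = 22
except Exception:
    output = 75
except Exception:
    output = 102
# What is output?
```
75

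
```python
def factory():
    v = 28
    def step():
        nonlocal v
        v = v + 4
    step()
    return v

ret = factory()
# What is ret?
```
32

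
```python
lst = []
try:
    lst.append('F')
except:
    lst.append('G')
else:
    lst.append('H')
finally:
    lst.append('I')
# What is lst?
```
['F', 'H', 'I']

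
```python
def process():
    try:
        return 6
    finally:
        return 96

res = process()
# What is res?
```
96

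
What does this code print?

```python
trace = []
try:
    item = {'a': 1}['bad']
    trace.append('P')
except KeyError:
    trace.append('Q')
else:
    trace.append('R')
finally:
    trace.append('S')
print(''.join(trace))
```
QS

Exception: except runs, else skipped, finally runs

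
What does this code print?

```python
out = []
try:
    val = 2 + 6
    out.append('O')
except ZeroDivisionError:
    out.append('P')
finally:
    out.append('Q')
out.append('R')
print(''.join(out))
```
OQR

finally runs after normal execution too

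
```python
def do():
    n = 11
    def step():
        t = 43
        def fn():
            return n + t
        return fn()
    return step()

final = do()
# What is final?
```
54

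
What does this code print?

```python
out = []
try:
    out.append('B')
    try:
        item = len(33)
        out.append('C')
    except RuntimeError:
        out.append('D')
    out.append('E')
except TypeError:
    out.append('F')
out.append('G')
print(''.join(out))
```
BFG

Inner handler doesn't match, propagates to outer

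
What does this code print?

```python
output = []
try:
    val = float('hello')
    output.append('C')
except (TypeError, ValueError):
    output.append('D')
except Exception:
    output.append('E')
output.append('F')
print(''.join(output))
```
DF

ValueError matches tuple containing it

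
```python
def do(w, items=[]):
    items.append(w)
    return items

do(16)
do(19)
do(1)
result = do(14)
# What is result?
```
[16, 19, 1, 14]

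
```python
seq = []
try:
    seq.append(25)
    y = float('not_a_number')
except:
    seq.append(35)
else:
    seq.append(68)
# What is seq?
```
[25, 35]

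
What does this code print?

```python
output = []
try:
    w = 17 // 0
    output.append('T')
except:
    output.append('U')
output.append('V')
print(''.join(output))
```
UV

Exception raised in try, caught by bare except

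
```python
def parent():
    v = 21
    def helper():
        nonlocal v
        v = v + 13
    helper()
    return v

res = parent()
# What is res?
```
34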